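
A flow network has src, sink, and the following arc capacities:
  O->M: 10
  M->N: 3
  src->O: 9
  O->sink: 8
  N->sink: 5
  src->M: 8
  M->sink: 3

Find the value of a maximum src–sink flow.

Augment src->O->sink: bottleneck 8. Total 8.
Augment src->M->sink: bottleneck 3. Total 11.
Augment src->M->N->sink: bottleneck 3. Total 14.
No augmenting path remains in the residual graph.

14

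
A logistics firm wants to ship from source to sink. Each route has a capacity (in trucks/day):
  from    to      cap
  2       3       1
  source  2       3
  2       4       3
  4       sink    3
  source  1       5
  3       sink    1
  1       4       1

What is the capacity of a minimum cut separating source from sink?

4

Max flow = 4 (via 3 augmenting paths).
In the residual at optimum, the set reachable from source is {1, source}.
Cut edges: source->2 (cap 3), 1->4 (cap 1). Sum = 4.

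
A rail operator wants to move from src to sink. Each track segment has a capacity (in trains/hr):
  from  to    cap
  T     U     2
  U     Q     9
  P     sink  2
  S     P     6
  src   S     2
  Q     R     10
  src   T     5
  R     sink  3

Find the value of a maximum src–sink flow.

4

Augment src→S→P→sink: bottleneck 2. Total 2.
Augment src→T→U→Q→R→sink: bottleneck 2. Total 4.
No augmenting path remains in the residual graph.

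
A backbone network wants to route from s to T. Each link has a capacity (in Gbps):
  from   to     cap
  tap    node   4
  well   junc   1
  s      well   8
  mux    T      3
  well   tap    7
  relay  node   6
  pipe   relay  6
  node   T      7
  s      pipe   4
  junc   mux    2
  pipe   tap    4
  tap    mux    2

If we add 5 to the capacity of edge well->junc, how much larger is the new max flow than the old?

Original max flow = 10.
Even with extra capacity on well->junc, another cut of capacity 10 remains binding.
New max flow = 10. Increase = 0.

0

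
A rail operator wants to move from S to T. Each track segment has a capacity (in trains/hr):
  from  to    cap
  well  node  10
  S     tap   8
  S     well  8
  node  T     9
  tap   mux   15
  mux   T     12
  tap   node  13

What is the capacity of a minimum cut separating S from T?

16

Max flow = 16 (via 2 augmenting paths).
In the residual at optimum, the set reachable from S is {S}.
Cut edges: S→tap (cap 8), S→well (cap 8). Sum = 16.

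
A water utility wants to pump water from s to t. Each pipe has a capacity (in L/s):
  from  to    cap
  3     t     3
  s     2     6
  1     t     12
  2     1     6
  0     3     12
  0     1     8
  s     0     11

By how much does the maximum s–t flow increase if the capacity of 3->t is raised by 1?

1

Original max flow = 15.
After raising cap(3->t), augmenting paths through that edge carry 1 more unit.
New max flow = 16. Increase = 1.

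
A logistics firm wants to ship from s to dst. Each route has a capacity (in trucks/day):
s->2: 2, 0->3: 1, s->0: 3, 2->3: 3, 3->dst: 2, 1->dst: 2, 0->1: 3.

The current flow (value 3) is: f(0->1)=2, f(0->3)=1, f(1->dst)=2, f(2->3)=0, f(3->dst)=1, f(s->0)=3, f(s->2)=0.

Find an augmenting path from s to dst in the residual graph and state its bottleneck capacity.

Residual along s->2->3->dst: s->2: 2, 2->3: 3, 3->dst: 1.
Bottleneck = min = 1.

s->2->3->dst, bottleneck 1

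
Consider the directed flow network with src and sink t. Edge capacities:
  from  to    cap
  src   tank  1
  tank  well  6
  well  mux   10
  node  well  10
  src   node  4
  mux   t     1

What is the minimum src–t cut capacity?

1

Max flow = 1 (via 1 augmenting path).
In the residual at optimum, the set reachable from src is {mux, node, src, tank, well}.
Cut edges: mux->t (cap 1). Sum = 1.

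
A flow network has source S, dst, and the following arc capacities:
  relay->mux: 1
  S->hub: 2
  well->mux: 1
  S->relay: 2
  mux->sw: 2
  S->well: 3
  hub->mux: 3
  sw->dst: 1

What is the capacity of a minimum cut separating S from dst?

1

Max flow = 1 (via 1 augmenting path).
In the residual at optimum, the set reachable from S is {S, hub, mux, relay, sw, well}.
Cut edges: sw->dst (cap 1). Sum = 1.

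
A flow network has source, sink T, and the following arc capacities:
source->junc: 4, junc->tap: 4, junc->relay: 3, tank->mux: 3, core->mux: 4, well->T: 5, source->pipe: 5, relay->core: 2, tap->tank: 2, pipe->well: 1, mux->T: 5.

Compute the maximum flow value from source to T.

Augment source->pipe->well->T: bottleneck 1. Total 1.
Augment source->junc->tap->tank->mux->T: bottleneck 2. Total 3.
Augment source->junc->relay->core->mux->T: bottleneck 2. Total 5.
No augmenting path remains in the residual graph.

5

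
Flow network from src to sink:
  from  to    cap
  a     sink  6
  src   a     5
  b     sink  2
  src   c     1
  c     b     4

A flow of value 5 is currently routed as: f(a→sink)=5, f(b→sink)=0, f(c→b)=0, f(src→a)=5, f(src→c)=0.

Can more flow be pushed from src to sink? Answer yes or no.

Yes

Residual path src→c→b→sink has bottleneck 1 > 0.
Pushing 1 along it raises the flow to 6, so the given flow is not maximum.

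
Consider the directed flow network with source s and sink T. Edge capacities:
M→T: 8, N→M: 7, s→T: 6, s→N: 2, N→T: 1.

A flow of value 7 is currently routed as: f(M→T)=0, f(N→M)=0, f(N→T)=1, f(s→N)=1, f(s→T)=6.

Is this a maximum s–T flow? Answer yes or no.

No

Residual path s→N→M→T has bottleneck 1 > 0.
Pushing 1 along it raises the flow to 8, so the given flow is not maximum.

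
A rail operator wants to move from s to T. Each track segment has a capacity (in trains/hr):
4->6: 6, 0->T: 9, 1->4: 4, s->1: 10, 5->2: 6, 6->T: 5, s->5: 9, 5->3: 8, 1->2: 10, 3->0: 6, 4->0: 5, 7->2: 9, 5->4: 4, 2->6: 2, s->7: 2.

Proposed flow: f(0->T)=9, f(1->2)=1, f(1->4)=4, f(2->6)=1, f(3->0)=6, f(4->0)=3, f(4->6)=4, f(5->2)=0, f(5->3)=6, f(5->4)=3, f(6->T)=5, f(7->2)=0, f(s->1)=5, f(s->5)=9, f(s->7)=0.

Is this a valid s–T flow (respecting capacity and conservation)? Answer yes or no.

Every edge has 0 ≤ f(e) ≤ cap(e).
At each intermediate node, inflow equals outflow.

Yes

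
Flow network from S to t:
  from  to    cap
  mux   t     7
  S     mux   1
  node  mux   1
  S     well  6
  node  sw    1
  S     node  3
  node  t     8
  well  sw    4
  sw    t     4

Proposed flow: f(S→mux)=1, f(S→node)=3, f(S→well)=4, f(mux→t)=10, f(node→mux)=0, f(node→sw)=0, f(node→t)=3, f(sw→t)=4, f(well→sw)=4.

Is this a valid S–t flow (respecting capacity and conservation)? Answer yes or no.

No

Capacity violated on mux→t: flow 10 > capacity 7.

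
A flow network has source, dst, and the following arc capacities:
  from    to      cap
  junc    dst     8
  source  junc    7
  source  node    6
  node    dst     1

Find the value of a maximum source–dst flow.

Augment source->junc->dst: bottleneck 7. Total 7.
Augment source->node->dst: bottleneck 1. Total 8.
No augmenting path remains in the residual graph.

8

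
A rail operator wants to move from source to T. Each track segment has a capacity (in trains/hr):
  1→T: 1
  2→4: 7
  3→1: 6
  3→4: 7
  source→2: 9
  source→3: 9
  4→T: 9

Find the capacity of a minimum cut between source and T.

10

Max flow = 10 (via 3 augmenting paths).
In the residual at optimum, the set reachable from source is {1, 2, 3, 4, source}.
Cut edges: 4→T (cap 9), 1→T (cap 1). Sum = 10.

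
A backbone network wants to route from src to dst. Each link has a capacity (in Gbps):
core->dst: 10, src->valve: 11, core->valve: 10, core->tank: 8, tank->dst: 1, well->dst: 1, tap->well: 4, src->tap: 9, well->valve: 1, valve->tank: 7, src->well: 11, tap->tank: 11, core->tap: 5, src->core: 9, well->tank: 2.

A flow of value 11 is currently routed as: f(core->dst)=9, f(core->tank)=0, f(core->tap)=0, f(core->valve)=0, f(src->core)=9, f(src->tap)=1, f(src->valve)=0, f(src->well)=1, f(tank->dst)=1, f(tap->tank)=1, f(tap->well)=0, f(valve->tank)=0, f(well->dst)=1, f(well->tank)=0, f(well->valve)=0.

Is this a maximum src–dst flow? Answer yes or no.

Yes

Residual reachable from src: {src, tank, tap, valve, well}; dst is not reachable.
Saturated cut: src->core, well->dst, tank->dst with total capacity 11 = current flow value. Flow is maximum.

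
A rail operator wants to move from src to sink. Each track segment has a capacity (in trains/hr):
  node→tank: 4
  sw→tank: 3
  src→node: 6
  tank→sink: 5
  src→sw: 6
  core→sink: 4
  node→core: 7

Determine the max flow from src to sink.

9

Augment src→node→core→sink: bottleneck 4. Total 4.
Augment src→node→tank→sink: bottleneck 2. Total 6.
Augment src→sw→tank→sink: bottleneck 3. Total 9.
No augmenting path remains in the residual graph.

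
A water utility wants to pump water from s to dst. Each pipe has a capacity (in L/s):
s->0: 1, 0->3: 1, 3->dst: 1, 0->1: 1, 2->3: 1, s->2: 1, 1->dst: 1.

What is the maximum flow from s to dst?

Augment s->2->3->dst: bottleneck 1. Total 1.
Augment s->0->1->dst: bottleneck 1. Total 2.
No augmenting path remains in the residual graph.

2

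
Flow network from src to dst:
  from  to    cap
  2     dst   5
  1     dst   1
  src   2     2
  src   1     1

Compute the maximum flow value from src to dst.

Augment src→1→dst: bottleneck 1. Total 1.
Augment src→2→dst: bottleneck 2. Total 3.
No augmenting path remains in the residual graph.

3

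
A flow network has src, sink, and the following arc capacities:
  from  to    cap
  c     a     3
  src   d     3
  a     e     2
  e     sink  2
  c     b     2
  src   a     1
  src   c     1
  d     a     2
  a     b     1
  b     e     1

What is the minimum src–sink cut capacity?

2

Max flow = 2 (via 2 augmenting paths).
In the residual at optimum, the set reachable from src is {a, b, c, d, e, src}.
Cut edges: e->sink (cap 2). Sum = 2.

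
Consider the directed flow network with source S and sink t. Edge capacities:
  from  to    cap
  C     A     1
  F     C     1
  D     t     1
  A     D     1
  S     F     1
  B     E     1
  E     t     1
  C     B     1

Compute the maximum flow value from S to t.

Augment S->F->C->A->D->t: bottleneck 1. Total 1.
No augmenting path remains in the residual graph.

1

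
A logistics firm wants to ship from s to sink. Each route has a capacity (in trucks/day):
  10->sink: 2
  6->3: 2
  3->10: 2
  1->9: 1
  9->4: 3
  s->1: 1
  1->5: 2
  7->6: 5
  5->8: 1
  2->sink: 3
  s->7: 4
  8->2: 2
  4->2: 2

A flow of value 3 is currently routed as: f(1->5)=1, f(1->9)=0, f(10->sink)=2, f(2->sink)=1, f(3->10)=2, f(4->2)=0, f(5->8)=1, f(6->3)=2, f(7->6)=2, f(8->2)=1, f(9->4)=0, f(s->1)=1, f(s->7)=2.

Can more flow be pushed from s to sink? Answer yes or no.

Residual reachable from s: {6, 7, s}; sink is not reachable.
Saturated cut: 6->3, s->1 with total capacity 3 = current flow value. Flow is maximum.

No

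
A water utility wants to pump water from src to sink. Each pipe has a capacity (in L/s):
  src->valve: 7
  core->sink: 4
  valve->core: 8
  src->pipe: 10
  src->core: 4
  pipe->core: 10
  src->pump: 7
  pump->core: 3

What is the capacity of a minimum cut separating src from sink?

4

Max flow = 4 (via 1 augmenting path).
In the residual at optimum, the set reachable from src is {core, pipe, pump, src, valve}.
Cut edges: core->sink (cap 4). Sum = 4.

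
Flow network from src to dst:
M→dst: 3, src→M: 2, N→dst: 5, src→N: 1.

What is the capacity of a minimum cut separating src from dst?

3

Max flow = 3 (via 2 augmenting paths).
In the residual at optimum, the set reachable from src is {src}.
Cut edges: src→M (cap 2), src→N (cap 1). Sum = 3.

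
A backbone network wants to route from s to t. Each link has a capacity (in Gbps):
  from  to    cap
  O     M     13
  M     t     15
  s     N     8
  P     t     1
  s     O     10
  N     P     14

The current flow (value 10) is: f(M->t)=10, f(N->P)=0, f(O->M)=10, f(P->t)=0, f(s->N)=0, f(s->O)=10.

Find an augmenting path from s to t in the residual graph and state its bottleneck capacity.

Residual along s->N->P->t: s->N: 8, N->P: 14, P->t: 1.
Bottleneck = min = 1.

s->N->P->t, bottleneck 1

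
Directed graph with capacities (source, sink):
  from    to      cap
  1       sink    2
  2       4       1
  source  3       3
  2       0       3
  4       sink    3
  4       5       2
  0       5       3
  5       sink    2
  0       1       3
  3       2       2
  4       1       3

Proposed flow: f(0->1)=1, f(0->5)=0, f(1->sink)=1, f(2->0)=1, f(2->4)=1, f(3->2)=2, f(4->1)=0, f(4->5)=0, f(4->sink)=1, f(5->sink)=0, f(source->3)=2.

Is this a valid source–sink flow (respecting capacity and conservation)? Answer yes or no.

Yes

Every edge has 0 ≤ f(e) ≤ cap(e).
At each intermediate node, inflow equals outflow.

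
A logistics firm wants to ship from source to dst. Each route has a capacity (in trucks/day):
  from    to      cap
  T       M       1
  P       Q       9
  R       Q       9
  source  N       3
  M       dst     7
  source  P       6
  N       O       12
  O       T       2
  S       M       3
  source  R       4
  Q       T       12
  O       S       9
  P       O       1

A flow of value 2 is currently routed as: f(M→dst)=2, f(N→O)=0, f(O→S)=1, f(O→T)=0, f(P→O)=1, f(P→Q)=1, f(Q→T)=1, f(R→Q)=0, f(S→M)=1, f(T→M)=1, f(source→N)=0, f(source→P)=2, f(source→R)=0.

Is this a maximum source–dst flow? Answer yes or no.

No

Residual path source→N→O→S→M→dst has bottleneck 2 > 0.
Pushing 2 along it raises the flow to 4, so the given flow is not maximum.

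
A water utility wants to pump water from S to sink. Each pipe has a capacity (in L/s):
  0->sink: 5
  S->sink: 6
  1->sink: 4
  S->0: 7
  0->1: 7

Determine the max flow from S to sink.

Augment S->sink: bottleneck 6. Total 6.
Augment S->0->sink: bottleneck 5. Total 11.
Augment S->0->1->sink: bottleneck 2. Total 13.
No augmenting path remains in the residual graph.

13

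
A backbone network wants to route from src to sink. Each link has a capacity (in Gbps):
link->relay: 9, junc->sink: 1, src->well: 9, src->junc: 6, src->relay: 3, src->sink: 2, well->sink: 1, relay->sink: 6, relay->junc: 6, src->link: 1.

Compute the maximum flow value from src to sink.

Augment src->sink: bottleneck 2. Total 2.
Augment src->well->sink: bottleneck 1. Total 3.
Augment src->relay->sink: bottleneck 3. Total 6.
Augment src->junc->sink: bottleneck 1. Total 7.
Augment src->link->relay->sink: bottleneck 1. Total 8.
No augmenting path remains in the residual graph.

8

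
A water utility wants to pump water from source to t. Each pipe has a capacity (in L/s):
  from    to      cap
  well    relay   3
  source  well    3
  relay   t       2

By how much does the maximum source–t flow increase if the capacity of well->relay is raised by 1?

0

Original max flow = 2.
Edge well->relay does not cross the min cut (source side {relay, source, well}), so extra capacity there cannot help.
New max flow = 2. Increase = 0.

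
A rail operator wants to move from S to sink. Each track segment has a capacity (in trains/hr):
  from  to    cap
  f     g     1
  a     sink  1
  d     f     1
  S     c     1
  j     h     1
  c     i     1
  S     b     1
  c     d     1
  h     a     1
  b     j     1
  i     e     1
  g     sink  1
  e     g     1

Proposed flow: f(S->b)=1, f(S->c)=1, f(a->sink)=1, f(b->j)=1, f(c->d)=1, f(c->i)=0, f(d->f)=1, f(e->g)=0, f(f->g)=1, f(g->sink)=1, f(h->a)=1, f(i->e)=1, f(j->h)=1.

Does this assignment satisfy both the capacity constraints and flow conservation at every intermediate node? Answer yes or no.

Conservation fails at i: inflow 0 ≠ outflow 1.

No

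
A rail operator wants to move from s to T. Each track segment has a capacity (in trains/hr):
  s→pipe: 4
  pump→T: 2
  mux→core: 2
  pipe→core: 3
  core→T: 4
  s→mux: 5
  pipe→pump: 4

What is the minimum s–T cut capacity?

Max flow = 6 (via 3 augmenting paths).
In the residual at optimum, the set reachable from s is {mux, s}.
Cut edges: s→pipe (cap 4), mux→core (cap 2). Sum = 6.

6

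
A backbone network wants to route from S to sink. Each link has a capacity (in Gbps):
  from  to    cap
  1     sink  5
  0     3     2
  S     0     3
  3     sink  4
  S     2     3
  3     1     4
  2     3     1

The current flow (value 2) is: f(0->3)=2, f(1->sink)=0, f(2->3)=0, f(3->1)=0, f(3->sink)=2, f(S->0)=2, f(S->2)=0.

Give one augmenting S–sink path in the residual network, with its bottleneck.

Residual along S->2->3->sink: S->2: 3, 2->3: 1, 3->sink: 2.
Bottleneck = min = 1.

S->2->3->sink, bottleneck 1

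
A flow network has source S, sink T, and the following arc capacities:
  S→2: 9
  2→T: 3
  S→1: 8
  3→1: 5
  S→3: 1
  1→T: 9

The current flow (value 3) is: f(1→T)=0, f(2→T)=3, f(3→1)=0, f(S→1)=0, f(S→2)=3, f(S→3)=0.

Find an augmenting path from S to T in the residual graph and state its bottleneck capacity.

Residual along S→1→T: S→1: 8, 1→T: 9.
Bottleneck = min = 8.

S→1→T, bottleneck 8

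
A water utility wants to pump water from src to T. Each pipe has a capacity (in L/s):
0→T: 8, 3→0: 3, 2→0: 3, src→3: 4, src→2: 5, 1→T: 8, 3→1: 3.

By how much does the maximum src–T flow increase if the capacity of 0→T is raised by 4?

Original max flow = 7.
Edge 0→T does not cross the min cut (source side {2, src}), so extra capacity there cannot help.
New max flow = 7. Increase = 0.

0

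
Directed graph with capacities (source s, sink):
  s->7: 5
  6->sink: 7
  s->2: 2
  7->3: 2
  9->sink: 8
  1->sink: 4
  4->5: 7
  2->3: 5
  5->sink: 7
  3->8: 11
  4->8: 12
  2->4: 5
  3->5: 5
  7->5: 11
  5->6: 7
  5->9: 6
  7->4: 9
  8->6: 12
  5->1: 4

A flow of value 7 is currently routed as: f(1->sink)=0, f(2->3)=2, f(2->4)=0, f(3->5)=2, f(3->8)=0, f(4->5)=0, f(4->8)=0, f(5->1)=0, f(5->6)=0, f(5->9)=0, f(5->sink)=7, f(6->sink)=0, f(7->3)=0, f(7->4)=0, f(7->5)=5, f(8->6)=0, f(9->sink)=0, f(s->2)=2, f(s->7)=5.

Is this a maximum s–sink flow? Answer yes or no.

Residual reachable from s: {s}; sink is not reachable.
Saturated cut: s->7, s->2 with total capacity 7 = current flow value. Flow is maximum.

Yes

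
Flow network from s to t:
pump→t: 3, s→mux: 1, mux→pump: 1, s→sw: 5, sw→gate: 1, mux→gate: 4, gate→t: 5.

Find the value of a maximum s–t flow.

2

Augment s→sw→gate→t: bottleneck 1. Total 1.
Augment s→mux→gate→t: bottleneck 1. Total 2.
No augmenting path remains in the residual graph.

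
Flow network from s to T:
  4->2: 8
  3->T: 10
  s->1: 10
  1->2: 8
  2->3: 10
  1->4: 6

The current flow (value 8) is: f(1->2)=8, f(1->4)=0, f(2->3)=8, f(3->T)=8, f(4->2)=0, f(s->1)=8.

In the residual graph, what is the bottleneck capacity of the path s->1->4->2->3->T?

2

Residual capacities along the path: s->1: 2, 1->4: 6, 4->2: 8, 2->3: 2, 3->T: 2.
Minimum is 2.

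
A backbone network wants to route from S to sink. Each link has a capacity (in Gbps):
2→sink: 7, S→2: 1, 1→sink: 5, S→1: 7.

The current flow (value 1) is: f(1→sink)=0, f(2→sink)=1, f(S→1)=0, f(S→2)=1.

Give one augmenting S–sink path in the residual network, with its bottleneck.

Residual along S→1→sink: S→1: 7, 1→sink: 5.
Bottleneck = min = 5.

S→1→sink, bottleneck 5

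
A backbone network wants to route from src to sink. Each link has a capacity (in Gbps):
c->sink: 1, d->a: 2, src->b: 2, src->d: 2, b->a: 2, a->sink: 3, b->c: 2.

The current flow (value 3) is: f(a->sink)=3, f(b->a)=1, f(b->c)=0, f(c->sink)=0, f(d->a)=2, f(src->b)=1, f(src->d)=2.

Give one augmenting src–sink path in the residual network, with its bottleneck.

src->b->c->sink, bottleneck 1

Residual along src->b->c->sink: src->b: 1, b->c: 2, c->sink: 1.
Bottleneck = min = 1.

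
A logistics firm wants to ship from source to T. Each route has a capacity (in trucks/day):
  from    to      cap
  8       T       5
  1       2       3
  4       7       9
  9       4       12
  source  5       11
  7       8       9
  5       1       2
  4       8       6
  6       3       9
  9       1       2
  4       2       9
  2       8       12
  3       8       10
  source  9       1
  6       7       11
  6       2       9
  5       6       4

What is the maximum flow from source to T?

5

Augment source→9→4→8→T: bottleneck 1. Total 1.
Augment source→5→6→7→8→T: bottleneck 4. Total 5.
No augmenting path remains in the residual graph.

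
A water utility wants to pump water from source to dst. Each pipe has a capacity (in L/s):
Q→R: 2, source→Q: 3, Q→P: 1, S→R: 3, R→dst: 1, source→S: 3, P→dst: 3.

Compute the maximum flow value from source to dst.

2

Augment source→Q→P→dst: bottleneck 1. Total 1.
Augment source→Q→R→dst: bottleneck 1. Total 2.
No augmenting path remains in the residual graph.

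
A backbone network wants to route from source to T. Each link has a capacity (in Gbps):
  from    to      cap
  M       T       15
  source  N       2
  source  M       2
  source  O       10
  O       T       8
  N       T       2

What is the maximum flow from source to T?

12

Augment source→M→T: bottleneck 2. Total 2.
Augment source→O→T: bottleneck 8. Total 10.
Augment source→N→T: bottleneck 2. Total 12.
No augmenting path remains in the residual graph.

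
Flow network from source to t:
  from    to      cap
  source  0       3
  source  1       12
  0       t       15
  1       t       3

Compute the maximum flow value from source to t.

6

Augment source→1→t: bottleneck 3. Total 3.
Augment source→0→t: bottleneck 3. Total 6.
No augmenting path remains in the residual graph.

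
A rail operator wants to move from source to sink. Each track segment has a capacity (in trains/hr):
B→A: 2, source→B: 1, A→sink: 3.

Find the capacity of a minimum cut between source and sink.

Max flow = 1 (via 1 augmenting path).
In the residual at optimum, the set reachable from source is {source}.
Cut edges: source→B (cap 1). Sum = 1.

1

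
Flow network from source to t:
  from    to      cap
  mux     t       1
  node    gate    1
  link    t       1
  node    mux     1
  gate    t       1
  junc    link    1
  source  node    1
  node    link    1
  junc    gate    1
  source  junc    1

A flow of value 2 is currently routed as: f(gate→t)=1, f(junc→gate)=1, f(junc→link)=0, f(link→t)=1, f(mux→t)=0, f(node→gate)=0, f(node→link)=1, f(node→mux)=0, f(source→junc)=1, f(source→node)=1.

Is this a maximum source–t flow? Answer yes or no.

Residual reachable from source: {source}; t is not reachable.
Saturated cut: source→junc, source→node with total capacity 2 = current flow value. Flow is maximum.

Yes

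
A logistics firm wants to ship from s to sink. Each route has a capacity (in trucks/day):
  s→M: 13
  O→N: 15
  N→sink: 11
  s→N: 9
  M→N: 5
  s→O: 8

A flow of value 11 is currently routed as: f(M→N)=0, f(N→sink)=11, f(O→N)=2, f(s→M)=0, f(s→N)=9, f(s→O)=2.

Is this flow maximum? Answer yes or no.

Yes

Residual reachable from s: {M, N, O, s}; sink is not reachable.
Saturated cut: N→sink with total capacity 11 = current flow value. Flow is maximum.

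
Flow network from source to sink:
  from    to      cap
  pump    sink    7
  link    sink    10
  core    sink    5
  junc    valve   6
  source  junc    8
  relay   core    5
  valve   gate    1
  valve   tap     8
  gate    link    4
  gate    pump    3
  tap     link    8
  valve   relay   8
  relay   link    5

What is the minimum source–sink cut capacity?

6

Max flow = 6 (via 1 augmenting path).
In the residual at optimum, the set reachable from source is {junc, source}.
Cut edges: junc→valve (cap 6). Sum = 6.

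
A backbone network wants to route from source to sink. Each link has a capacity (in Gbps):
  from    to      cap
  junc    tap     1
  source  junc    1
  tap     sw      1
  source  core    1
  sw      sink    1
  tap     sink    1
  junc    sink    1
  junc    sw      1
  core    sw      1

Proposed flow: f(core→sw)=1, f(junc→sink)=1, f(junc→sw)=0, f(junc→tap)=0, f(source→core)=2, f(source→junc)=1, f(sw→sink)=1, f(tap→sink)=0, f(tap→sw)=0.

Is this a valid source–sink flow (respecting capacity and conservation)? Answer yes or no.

No

Capacity violated on source→core: flow 2 > capacity 1.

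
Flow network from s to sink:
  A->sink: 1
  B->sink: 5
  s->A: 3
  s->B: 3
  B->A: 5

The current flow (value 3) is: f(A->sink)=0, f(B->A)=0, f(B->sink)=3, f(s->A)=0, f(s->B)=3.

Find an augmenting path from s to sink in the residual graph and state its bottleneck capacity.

Residual along s->A->sink: s->A: 3, A->sink: 1.
Bottleneck = min = 1.

s->A->sink, bottleneck 1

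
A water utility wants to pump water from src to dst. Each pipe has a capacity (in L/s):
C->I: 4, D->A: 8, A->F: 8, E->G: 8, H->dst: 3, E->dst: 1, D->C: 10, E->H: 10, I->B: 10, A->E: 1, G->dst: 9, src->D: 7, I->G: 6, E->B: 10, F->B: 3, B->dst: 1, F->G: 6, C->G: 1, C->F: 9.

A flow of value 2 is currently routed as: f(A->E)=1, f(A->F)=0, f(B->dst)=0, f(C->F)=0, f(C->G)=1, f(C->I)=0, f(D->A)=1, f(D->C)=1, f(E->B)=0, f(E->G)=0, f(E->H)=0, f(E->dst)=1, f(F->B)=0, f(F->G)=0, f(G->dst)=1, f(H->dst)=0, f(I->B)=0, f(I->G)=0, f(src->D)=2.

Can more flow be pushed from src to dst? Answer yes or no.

Yes

Residual path src->D->C->F->B->dst has bottleneck 1 > 0.
Pushing 1 along it raises the flow to 3, so the given flow is not maximum.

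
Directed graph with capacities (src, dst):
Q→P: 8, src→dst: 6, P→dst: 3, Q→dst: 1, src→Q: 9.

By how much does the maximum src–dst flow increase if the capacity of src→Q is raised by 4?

0

Original max flow = 10.
Edge src→Q does not cross the min cut (source side {P, Q, src}), so extra capacity there cannot help.
New max flow = 10. Increase = 0.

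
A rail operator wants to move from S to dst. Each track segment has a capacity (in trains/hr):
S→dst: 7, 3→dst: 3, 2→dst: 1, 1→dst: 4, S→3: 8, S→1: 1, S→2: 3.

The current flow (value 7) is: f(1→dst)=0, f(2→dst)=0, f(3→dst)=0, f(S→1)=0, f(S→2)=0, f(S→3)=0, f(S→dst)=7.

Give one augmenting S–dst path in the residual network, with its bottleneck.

Residual along S→3→dst: S→3: 8, 3→dst: 3.
Bottleneck = min = 3.

S→3→dst, bottleneck 3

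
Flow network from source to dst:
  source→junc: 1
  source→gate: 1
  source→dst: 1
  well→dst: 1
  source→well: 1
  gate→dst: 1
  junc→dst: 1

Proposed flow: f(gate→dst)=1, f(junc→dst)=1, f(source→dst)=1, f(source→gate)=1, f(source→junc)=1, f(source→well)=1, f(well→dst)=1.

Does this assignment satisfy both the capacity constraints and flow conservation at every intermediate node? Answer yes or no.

Yes

Every edge has 0 ≤ f(e) ≤ cap(e).
At each intermediate node, inflow equals outflow.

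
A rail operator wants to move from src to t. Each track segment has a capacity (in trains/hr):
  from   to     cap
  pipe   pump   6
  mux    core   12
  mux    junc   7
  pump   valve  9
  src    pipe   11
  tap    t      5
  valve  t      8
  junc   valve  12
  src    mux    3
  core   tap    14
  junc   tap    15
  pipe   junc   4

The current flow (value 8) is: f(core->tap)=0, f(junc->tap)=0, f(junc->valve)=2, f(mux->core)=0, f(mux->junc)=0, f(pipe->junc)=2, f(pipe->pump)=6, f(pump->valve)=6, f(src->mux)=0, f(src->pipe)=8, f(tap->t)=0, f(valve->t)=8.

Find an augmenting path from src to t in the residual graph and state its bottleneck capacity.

src->pipe->junc->tap->t, bottleneck 2

Residual along src->pipe->junc->tap->t: src->pipe: 3, pipe->junc: 2, junc->tap: 15, tap->t: 5.
Bottleneck = min = 2.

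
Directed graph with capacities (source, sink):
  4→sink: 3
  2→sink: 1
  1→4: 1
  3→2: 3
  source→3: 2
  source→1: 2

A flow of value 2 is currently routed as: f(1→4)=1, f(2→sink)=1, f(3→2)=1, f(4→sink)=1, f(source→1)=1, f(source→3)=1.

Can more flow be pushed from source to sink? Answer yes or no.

No

Residual reachable from source: {1, 2, 3, source}; sink is not reachable.
Saturated cut: 1→4, 2→sink with total capacity 2 = current flow value. Flow is maximum.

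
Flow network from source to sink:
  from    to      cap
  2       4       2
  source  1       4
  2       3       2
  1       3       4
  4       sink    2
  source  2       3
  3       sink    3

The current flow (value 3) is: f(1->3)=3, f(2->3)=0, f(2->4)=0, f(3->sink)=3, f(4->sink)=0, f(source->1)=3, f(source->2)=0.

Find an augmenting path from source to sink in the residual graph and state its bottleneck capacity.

source->2->4->sink, bottleneck 2

Residual along source->2->4->sink: source->2: 3, 2->4: 2, 4->sink: 2.
Bottleneck = min = 2.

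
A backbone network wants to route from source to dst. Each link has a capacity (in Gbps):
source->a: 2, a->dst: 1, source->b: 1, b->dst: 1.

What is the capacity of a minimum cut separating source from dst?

Max flow = 2 (via 2 augmenting paths).
In the residual at optimum, the set reachable from source is {a, source}.
Cut edges: source->b (cap 1), a->dst (cap 1). Sum = 2.

2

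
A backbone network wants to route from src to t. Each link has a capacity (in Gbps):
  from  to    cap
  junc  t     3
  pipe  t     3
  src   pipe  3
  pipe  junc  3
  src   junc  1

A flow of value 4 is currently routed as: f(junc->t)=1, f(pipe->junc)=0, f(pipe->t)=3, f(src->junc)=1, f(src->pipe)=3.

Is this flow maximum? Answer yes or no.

Residual reachable from src: {src}; t is not reachable.
Saturated cut: src->pipe, src->junc with total capacity 4 = current flow value. Flow is maximum.

Yes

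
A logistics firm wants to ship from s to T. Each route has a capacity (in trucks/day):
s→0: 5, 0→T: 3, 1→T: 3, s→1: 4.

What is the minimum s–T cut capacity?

Max flow = 6 (via 2 augmenting paths).
In the residual at optimum, the set reachable from s is {0, 1, s}.
Cut edges: 1→T (cap 3), 0→T (cap 3). Sum = 6.

6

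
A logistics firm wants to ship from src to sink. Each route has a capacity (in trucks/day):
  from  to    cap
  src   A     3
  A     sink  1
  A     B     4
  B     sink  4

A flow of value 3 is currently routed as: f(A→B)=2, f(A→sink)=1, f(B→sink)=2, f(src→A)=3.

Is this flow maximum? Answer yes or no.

Residual reachable from src: {src}; sink is not reachable.
Saturated cut: src→A with total capacity 3 = current flow value. Flow is maximum.

Yes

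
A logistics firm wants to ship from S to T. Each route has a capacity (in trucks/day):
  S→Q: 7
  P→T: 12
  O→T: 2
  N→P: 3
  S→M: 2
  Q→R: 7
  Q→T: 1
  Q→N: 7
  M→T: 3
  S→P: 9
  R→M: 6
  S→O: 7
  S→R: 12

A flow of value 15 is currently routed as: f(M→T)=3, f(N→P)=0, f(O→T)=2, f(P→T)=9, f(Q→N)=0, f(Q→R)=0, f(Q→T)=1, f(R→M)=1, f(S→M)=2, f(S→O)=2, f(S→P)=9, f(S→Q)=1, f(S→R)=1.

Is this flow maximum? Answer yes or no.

No

Residual path S→Q→N→P→T has bottleneck 3 > 0.
Pushing 3 along it raises the flow to 18, so the given flow is not maximum.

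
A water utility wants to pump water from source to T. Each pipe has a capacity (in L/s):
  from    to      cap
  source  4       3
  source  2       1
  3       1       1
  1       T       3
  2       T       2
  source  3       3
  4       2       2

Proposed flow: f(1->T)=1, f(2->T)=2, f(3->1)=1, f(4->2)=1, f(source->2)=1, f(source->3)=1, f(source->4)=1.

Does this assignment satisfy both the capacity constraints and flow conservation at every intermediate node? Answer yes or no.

Every edge has 0 ≤ f(e) ≤ cap(e).
At each intermediate node, inflow equals outflow.

Yes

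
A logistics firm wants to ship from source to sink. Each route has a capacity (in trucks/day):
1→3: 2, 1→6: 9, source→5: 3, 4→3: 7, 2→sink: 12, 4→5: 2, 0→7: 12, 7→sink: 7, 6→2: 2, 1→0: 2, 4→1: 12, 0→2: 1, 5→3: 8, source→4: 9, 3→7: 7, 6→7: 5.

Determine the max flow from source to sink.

Augment source→4→3→7→sink: bottleneck 7. Total 7.
Augment source→4→1→6→2→sink: bottleneck 2. Total 9.
Augment source→5→3→4→1→0→2→sink: bottleneck 1. Total 10.
No augmenting path remains in the residual graph.

10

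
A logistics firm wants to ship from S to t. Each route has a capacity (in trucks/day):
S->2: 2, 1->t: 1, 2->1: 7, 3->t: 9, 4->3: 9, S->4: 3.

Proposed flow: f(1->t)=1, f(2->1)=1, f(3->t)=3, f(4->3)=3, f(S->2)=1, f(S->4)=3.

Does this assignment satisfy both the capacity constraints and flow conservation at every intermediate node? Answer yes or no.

Every edge has 0 ≤ f(e) ≤ cap(e).
At each intermediate node, inflow equals outflow.

Yes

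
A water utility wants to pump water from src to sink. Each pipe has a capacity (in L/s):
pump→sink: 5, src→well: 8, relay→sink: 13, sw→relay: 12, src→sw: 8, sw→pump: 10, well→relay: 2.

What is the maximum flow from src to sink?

Augment src→sw→pump→sink: bottleneck 5. Total 5.
Augment src→sw→relay→sink: bottleneck 3. Total 8.
Augment src→well→relay→sink: bottleneck 2. Total 10.
No augmenting path remains in the residual graph.

10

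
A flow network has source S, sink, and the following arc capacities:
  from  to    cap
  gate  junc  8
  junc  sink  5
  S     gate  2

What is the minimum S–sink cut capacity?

Max flow = 2 (via 1 augmenting path).
In the residual at optimum, the set reachable from S is {S}.
Cut edges: S->gate (cap 2). Sum = 2.

2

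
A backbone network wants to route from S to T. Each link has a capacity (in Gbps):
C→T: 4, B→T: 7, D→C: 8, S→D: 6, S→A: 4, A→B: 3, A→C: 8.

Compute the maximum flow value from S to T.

Augment S→D→C→T: bottleneck 4. Total 4.
Augment S→A→B→T: bottleneck 3. Total 7.
No augmenting path remains in the residual graph.

7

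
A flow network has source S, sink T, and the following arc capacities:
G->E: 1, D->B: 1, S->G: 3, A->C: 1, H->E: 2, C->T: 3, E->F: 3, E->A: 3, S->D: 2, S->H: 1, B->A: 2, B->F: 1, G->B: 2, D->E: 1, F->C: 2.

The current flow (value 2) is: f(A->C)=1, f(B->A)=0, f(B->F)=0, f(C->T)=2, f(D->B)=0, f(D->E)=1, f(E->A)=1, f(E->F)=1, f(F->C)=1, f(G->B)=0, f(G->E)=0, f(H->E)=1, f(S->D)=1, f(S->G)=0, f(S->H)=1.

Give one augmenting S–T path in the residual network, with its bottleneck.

Residual along S->D->B->F->C->T: S->D: 1, D->B: 1, B->F: 1, F->C: 1, C->T: 1.
Bottleneck = min = 1.

S->D->B->F->C->T, bottleneck 1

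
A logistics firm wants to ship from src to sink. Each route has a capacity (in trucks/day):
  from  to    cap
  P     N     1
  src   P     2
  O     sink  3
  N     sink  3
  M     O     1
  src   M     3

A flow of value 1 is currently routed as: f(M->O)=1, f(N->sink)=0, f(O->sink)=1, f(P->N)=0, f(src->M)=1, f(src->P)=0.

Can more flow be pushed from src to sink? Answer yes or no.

Yes

Residual path src->P->N->sink has bottleneck 1 > 0.
Pushing 1 along it raises the flow to 2, so the given flow is not maximum.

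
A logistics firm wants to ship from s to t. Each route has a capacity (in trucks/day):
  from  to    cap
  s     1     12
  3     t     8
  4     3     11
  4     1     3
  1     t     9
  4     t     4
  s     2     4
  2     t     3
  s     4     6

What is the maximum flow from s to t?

Augment s→4→t: bottleneck 4. Total 4.
Augment s→2→t: bottleneck 3. Total 7.
Augment s→1→t: bottleneck 9. Total 16.
Augment s→4→3→t: bottleneck 2. Total 18.
No augmenting path remains in the residual graph.

18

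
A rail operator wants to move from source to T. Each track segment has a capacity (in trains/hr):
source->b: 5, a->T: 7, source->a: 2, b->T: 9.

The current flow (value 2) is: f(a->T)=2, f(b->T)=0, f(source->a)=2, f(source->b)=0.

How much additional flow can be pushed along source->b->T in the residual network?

Residual capacities along the path: source->b: 5, b->T: 9.
Minimum is 5.

5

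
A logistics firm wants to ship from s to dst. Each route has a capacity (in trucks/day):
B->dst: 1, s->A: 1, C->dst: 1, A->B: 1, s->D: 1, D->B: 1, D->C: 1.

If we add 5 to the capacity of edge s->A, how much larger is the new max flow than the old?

Original max flow = 2.
Even with extra capacity on s->A, another cut of capacity 2 remains binding.
New max flow = 2. Increase = 0.

0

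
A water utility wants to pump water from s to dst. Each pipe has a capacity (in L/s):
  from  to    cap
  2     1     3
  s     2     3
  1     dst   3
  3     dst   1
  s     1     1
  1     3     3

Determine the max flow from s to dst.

Augment s→1→dst: bottleneck 1. Total 1.
Augment s→2→1→dst: bottleneck 2. Total 3.
Augment s→2→1→3→dst: bottleneck 1. Total 4.
No augmenting path remains in the residual graph.

4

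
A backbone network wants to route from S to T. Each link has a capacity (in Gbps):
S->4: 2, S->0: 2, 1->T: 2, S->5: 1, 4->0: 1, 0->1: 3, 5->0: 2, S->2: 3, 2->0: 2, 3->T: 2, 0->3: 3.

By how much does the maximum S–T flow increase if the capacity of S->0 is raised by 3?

Original max flow = 4.
Edge S->0 does not cross the min cut (source side {0, 1, 2, 3, 4, 5, S}), so extra capacity there cannot help.
New max flow = 4. Increase = 0.

0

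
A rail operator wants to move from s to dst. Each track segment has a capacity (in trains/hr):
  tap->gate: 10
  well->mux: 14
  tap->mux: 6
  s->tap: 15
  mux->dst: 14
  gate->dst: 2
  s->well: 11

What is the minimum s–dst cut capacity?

16

Max flow = 16 (via 3 augmenting paths).
In the residual at optimum, the set reachable from s is {gate, mux, s, tap, well}.
Cut edges: gate->dst (cap 2), mux->dst (cap 14). Sum = 16.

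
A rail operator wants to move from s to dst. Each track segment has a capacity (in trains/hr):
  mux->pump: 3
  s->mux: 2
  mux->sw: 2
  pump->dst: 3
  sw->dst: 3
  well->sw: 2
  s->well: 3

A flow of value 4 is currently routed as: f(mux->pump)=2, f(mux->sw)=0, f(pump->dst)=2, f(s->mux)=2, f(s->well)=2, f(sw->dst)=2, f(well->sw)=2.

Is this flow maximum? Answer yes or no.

Yes

Residual reachable from s: {s, well}; dst is not reachable.
Saturated cut: s->mux, well->sw with total capacity 4 = current flow value. Flow is maximum.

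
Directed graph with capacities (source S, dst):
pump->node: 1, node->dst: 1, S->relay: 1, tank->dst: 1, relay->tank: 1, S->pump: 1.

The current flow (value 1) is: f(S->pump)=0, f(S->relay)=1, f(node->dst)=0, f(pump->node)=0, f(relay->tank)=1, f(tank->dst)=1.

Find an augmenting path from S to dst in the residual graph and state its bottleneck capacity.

S->pump->node->dst, bottleneck 1

Residual along S->pump->node->dst: S->pump: 1, pump->node: 1, node->dst: 1.
Bottleneck = min = 1.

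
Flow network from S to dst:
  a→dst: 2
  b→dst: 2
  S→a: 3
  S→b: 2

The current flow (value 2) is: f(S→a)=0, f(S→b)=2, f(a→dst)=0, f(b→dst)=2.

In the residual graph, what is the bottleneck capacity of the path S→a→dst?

Residual capacities along the path: S→a: 3, a→dst: 2.
Minimum is 2.

2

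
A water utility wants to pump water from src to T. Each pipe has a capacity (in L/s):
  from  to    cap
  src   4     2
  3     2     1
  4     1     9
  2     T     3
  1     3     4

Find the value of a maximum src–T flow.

1

Augment src→4→1→3→2→T: bottleneck 1. Total 1.
No augmenting path remains in the residual graph.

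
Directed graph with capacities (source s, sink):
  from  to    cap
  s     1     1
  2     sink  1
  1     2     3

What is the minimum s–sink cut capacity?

Max flow = 1 (via 1 augmenting path).
In the residual at optimum, the set reachable from s is {s}.
Cut edges: s->1 (cap 1). Sum = 1.

1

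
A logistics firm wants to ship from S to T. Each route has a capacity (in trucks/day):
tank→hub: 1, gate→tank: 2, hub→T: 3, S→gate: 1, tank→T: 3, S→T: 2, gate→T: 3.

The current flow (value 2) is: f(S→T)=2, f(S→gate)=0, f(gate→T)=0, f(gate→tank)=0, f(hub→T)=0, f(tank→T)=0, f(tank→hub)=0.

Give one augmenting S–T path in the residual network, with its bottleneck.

S→gate→T, bottleneck 1

Residual along S→gate→T: S→gate: 1, gate→T: 3.
Bottleneck = min = 1.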